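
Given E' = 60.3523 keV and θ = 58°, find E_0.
63.9000 keV

Convert final energy to wavelength (hc ≈ 1239.842 keV·pm):
λ' = hc/E' = 1239.842 / 60.3523 = 20.5434 pm

Calculate the Compton shift:
Δλ = λ_C(1 - cos(58°))
Δλ = 2.4263 × (1 - cos(58°))
Δλ = 1.1406 pm

Initial wavelength:
λ = λ' - Δλ = 20.5434 - 1.1406 = 19.4028 pm

Initial energy:
E = hc/λ = 1239.842 / 19.4028 = 63.9000 keV

(Intermediate values are shown rounded; full precision is carried through to the final answer.)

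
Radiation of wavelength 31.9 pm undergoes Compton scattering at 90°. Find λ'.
34.3263 pm

Using the Compton formula: λ' = λ + λ_C(1 − cos θ)

For θ = 90°, cos θ = 0 (exact) = 0.0000, so:
1 − cos 90° = 1 − (0) = 1.0000

Δλ = λ_C × 1.0000 = 2.4263 × 1.0000 = 2.4263 pm

λ' = 31.9 + 2.4263 = 34.3263 pm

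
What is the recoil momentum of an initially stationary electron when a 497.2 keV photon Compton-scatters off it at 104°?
3.1710e-22 kg·m/s

The electron is initially at rest, so by conservation of momentum:
p⃗_e = p⃗₀ − p⃗'  (incident photon momentum minus scattered photon momentum)

Photon momentum magnitudes (p = h/λ = E/c):
λ₀ = hc/E₀ = 2.4936 pm → p₀ = h/λ₀ = 2.6572e-22 kg·m/s
Δλ = λ_C(1 − cos 104°) = 3.0133 pm
λ' = 5.5069 pm → p' = h/λ' = 1.2032e-22 kg·m/s

The scattered photon makes angle θ = 104° with the incident direction, so by the law of cosines:
|p⃗_e|² = p₀² + p'² − 2p₀p'cos θ
|p⃗_e|² = (2.6572e-22)² + (1.2032e-22)² − 2·2.6572e-22·1.2032e-22·cos(104°)
|p⃗_e| = 3.1710e-22 kg·m/s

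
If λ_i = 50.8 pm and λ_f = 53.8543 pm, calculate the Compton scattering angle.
105.00°

First find the wavelength shift:
Δλ = λ' - λ = 53.8543 - 50.8 = 3.0543 pm

Using Δλ = λ_C(1 - cos θ), with λ_C = h/(m_e·c) ≈ 2.42631024 pm:
cos θ = 1 - Δλ/λ_C
cos θ = 1 - 3.0543/2.42631024
cos θ = -0.258825

θ = arccos(-0.258825)
θ = 105.00°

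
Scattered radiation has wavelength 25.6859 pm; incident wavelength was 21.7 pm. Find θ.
130.00°

First find the wavelength shift:
Δλ = λ' - λ = 25.6859 - 21.7 = 3.9859 pm

Using Δλ = λ_C(1 - cos θ), with λ_C = h/(m_e·c) ≈ 2.42631024 pm:
cos θ = 1 - Δλ/λ_C
cos θ = 1 - 3.9859/2.42631024
cos θ = -0.642783

θ = arccos(-0.642783)
θ = 130.00°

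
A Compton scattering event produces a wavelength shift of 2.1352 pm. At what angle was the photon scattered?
83.11°

From the Compton formula Δλ = λ_C(1 - cos θ), we can solve for θ:

cos θ = 1 - Δλ/λ_C

Given:
- Δλ = 2.1352 pm
- λ_C = h/(m_e·c) ≈ 2.42631024 pm

cos θ = 1 - 2.1352/2.42631024
cos θ = 1 - 0.880019
cos θ = 0.119981

θ = arccos(0.119981)
θ = 83.11°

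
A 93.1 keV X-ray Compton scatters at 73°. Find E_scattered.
82.4679 keV

First convert energy to wavelength:
λ = hc/E, with hc ≈ 1239.842 keV·pm (i.e. 1239.842 eV·nm)

For E = 93.1 keV = 93100 eV:
λ = 1239.842 keV·pm / 93.1 keV
λ = 13.3173 pm

Calculate the Compton shift:
Δλ = λ_C(1 - cos(73°)) = 2.4263 × 0.7076
Δλ = 1.7169 pm

Final wavelength:
λ' = 13.3173 + 1.7169 = 15.0342 pm

Final energy:
E' = hc/λ' = 1239.842 / 15.0342 = 82.4679 keV

(Intermediate values are shown rounded; full precision is carried through to the final answer.)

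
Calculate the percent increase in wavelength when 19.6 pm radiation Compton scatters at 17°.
0.5409%

Calculate the Compton shift:
Δλ = λ_C(1 - cos(17°))
Δλ = 2.4263 × (1 - cos(17°))
Δλ = 2.4263 × 0.0437
Δλ = 0.1060 pm

Percentage change:
(Δλ/λ₀) × 100 = (0.1060/19.6) × 100
= 0.5409%

(Intermediate values are shown rounded; full precision is carried through to the final answer.)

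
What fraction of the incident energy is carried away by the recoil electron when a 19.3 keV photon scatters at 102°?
0.0436 (or 4.36%)

Calculate initial and final photon energies:

Initial: E₀ = 19.3 keV → λ₀ = 64.2405 pm
Compton shift: Δλ = 2.9308 pm
Final wavelength: λ' = 67.1713 pm
Final energy: E' = 18.4579 keV

Fractional energy loss:
(E₀ - E')/E₀ = (19.3000 - 18.4579)/19.3000
= 0.8421/19.3000
= 0.0436
= 4.36%

(Intermediate values are shown rounded; full precision is carried through to the final answer.)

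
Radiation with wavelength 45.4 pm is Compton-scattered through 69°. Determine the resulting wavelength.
46.9568 pm

Using the Compton scattering formula:
λ' = λ + Δλ = λ + λ_C(1 - cos θ)

Given:
- Initial wavelength λ = 45.4 pm
- Scattering angle θ = 69°
- Compton wavelength λ_C ≈ 2.4263 pm

Calculate the shift:
Δλ = 2.4263 × (1 - cos(69°))
Δλ = 2.4263 × 0.6416
Δλ = 1.5568 pm

Final wavelength:
λ' = 45.4 + 1.5568 = 46.9568 pm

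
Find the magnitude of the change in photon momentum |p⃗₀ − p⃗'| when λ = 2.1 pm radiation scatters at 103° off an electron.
3.6765e-22 kg·m/s

Photon momentum magnitude is p = h/λ.

Initial momentum:
p₀ = h/λ = 6.6261e-34/2.1000e-12 = 3.1553e-22 kg·m/s

After scattering:
λ' = λ + Δλ = 2.1 + 2.9721 = 5.0721 pm
p' = h/λ' = 6.6261e-34/5.0721e-12 = 1.3064e-22 kg·m/s

Momentum is a vector; the scattered photon's direction makes angle θ = 103° with the incident direction. The magnitude of the vector change Δp⃗ = p⃗₀ − p⃗' is found from the law of cosines:
|Δp⃗|² = p₀² + p'² − 2p₀p'cos θ
|Δp⃗|² = (3.1553e-22)² + (1.3064e-22)² − 2·3.1553e-22·1.3064e-22·cos(103°)
|Δp⃗| = 3.6765e-22 kg·m/s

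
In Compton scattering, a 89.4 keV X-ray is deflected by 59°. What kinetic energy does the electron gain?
6.9919 keV

By energy conservation: K_e = E_initial - E_final

First find the scattered photon energy:
Initial wavelength: λ = hc/E = 13.8685 pm
Compton shift: Δλ = λ_C(1 - cos(59°)) = 1.1767 pm
Final wavelength: λ' = 13.8685 + 1.1767 = 15.0451 pm
Final photon energy: E' = hc/λ' = 82.4081 keV

Electron kinetic energy:
K_e = E - E' = 89.4000 - 82.4081 = 6.9919 keV

(Intermediate values are shown rounded; full precision is carried through to the final answer.)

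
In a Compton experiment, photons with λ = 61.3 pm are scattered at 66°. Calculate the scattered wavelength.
62.7394 pm

Using the Compton scattering formula:
λ' = λ + Δλ = λ + λ_C(1 - cos θ)

Given:
- Initial wavelength λ = 61.3 pm
- Scattering angle θ = 66°
- Compton wavelength λ_C ≈ 2.4263 pm

Calculate the shift:
Δλ = 2.4263 × (1 - cos(66°))
Δλ = 2.4263 × 0.5933
Δλ = 1.4394 pm

Final wavelength:
λ' = 61.3 + 1.4394 = 62.7394 pm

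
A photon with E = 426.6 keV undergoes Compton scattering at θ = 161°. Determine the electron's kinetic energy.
264.0354 keV

By energy conservation: K_e = E_initial - E_final

First find the scattered photon energy:
Initial wavelength: λ = hc/E = 2.9063 pm
Compton shift: Δλ = λ_C(1 - cos(161°)) = 4.7204 pm
Final wavelength: λ' = 2.9063 + 4.7204 = 7.6268 pm
Final photon energy: E' = hc/λ' = 162.5646 keV

Electron kinetic energy:
K_e = E - E' = 426.6000 - 162.5646 = 264.0354 keV

(Intermediate values are shown rounded; full precision is carried through to the final answer.)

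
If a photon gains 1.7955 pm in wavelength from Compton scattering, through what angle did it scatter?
74.93°

From the Compton formula Δλ = λ_C(1 - cos θ), we can solve for θ:

cos θ = 1 - Δλ/λ_C

Given:
- Δλ = 1.7955 pm
- λ_C = h/(m_e·c) ≈ 2.42631024 pm

cos θ = 1 - 1.7955/2.42631024
cos θ = 1 - 0.740013
cos θ = 0.259987

θ = arccos(0.259987)
θ = 74.93°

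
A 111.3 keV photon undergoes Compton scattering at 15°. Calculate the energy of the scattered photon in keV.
110.4801 keV

First convert energy to wavelength:
λ = hc/E, with hc ≈ 1239.842 keV·pm (i.e. 1239.842 eV·nm)

For E = 111.3 keV = 111300 eV:
λ = 1239.842 keV·pm / 111.3 keV
λ = 11.1396 pm

Calculate the Compton shift:
Δλ = λ_C(1 - cos(15°)) = 2.4263 × 0.0341
Δλ = 0.0827 pm

Final wavelength:
λ' = 11.1396 + 0.0827 = 11.2223 pm

Final energy:
E' = hc/λ' = 1239.842 / 11.2223 = 110.4801 keV

(Intermediate values are shown rounded; full precision is carried through to the final answer.)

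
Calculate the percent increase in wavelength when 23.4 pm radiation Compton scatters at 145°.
18.8625%

Calculate the Compton shift:
Δλ = λ_C(1 - cos(145°))
Δλ = 2.4263 × (1 - cos(145°))
Δλ = 2.4263 × 1.8192
Δλ = 4.4138 pm

Percentage change:
(Δλ/λ₀) × 100 = (4.4138/23.4) × 100
= 18.8625%

(Intermediate values are shown rounded; full precision is carried through to the final answer.)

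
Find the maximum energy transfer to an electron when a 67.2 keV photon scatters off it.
13.9939 keV

Maximum energy transfer occurs at θ = 180° (backscattering).

Initial photon: E₀ = 67.2 keV → λ₀ = 18.4500 pm

Maximum Compton shift (at 180°):
Δλ_max = 2λ_C = 2 × 2.4263 = 4.8526 pm

Final wavelength:
λ' = 18.4500 + 4.8526 = 23.3026 pm

Minimum photon energy (maximum energy to electron):
E'_min = hc/λ' = 53.2061 keV

Maximum electron kinetic energy:
K_max = E₀ - E'_min = 67.2000 - 53.2061 = 13.9939 keV

(Intermediate values are shown rounded; full precision is carried through to the final answer.)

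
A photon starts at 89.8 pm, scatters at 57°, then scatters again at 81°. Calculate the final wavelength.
92.9516 pm

Apply Compton shift twice:

First scattering at θ₁ = 57°:
Δλ₁ = λ_C(1 - cos(57°))
Δλ₁ = 2.4263 × 0.4554
Δλ₁ = 1.1048 pm

After first scattering:
λ₁ = 89.8 + 1.1048 = 90.9048 pm

Second scattering at θ₂ = 81°:
Δλ₂ = λ_C(1 - cos(81°))
Δλ₂ = 2.4263 × 0.8436
Δλ₂ = 2.0468 pm

Final wavelength:
λ₂ = 90.9048 + 2.0468 = 92.9516 pm

Total shift: Δλ_total = 1.1048 + 2.0468 = 3.1516 pm

(Intermediate values are shown rounded; full precision is carried through to the final answer.)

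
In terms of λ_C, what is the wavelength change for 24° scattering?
0.0865 λ_C

The Compton shift formula is:
Δλ = λ_C(1 - cos θ)

Dividing both sides by λ_C:
Δλ/λ_C = 1 - cos θ

For θ = 24°:
Δλ/λ_C = 1 - cos(24°)
Δλ/λ_C = 1 - 0.9135
Δλ/λ_C = 0.0865

This means the shift is 0.0865 × λ_C = 0.2098 pm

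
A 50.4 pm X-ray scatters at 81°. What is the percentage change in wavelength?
4.0610%

Calculate the Compton shift:
Δλ = λ_C(1 - cos(81°))
Δλ = 2.4263 × (1 - cos(81°))
Δλ = 2.4263 × 0.8436
Δλ = 2.0468 pm

Percentage change:
(Δλ/λ₀) × 100 = (2.0468/50.4) × 100
= 4.0610%

(Intermediate values are shown rounded; full precision is carried through to the final answer.)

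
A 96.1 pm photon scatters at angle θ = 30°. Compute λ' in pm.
96.4251 pm

Using the Compton scattering formula:
λ' = λ + Δλ = λ + λ_C(1 - cos θ)

Given:
- Initial wavelength λ = 96.1 pm
- Scattering angle θ = 30°
- Compton wavelength λ_C ≈ 2.4263 pm

Calculate the shift:
Δλ = 2.4263 × (1 - cos(30°))
Δλ = 2.4263 × 0.1340
Δλ = 0.3251 pm

Final wavelength:
λ' = 96.1 + 0.3251 = 96.4251 pm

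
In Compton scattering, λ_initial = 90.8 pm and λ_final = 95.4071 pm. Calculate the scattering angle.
154.00°

First find the wavelength shift:
Δλ = λ' - λ = 95.4071 - 90.8 = 4.6071 pm

Using Δλ = λ_C(1 - cos θ), with λ_C = h/(m_e·c) ≈ 2.42631024 pm:
cos θ = 1 - Δλ/λ_C
cos θ = 1 - 4.6071/2.42631024
cos θ = -0.898809

θ = arccos(-0.898809)
θ = 154.00°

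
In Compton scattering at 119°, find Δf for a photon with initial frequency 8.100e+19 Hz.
3.995e+19 Hz (decrease)

Convert frequency to wavelength (c = 299792458 m/s):
λ₀ = c/f₀ = 299792458/8.100e+19 = 3.7011415e-12 m = 3.7011 pm

Calculate Compton shift:
Δλ = λ_C(1 - cos(119°)) = 3.6026 pm

Final wavelength:
λ' = λ₀ + Δλ = 3.7011 + 3.6026 = 7.3038 pm

Final frequency:
f' = c/λ' = 299792458/7.3037502e-12 = 4.1046373e+19 Hz

Frequency shift (decrease):
Δf = f₀ - f' = 8.100e+19 - 4.1046373e+19 = 3.995e+19 Hz

(Intermediate values are shown rounded; full precision is carried through to the final answer.)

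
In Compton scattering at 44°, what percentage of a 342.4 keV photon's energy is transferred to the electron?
0.1583 (or 15.83%)

Calculate initial and final photon energies:

Initial: E₀ = 342.4 keV → λ₀ = 3.6210 pm
Compton shift: Δλ = 0.6810 pm
Final wavelength: λ' = 4.3020 pm
Final energy: E' = 288.2011 keV

Fractional energy loss:
(E₀ - E')/E₀ = (342.4000 - 288.2011)/342.4000
= 54.1989/342.4000
= 0.1583
= 15.83%

(Intermediate values are shown rounded; full precision is carried through to the final answer.)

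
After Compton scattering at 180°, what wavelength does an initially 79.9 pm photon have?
84.7526 pm

Using the Compton formula: λ' = λ + λ_C(1 − cos θ)

For θ = 180°, cos θ = -1 (exact) = -1.0000, so:
1 − cos 180° = 1 − (-1) = 2.0000

Δλ = λ_C × 2.0000 = 2.4263 × 2.0000 = 4.8526 pm

λ' = 79.9 + 4.8526 = 84.7526 pm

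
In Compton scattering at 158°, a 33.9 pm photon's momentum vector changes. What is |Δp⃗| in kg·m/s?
3.6051e-23 kg·m/s

Photon momentum magnitude is p = h/λ.

Initial momentum:
p₀ = h/λ = 6.6261e-34/3.3900e-11 = 1.9546e-23 kg·m/s

After scattering:
λ' = λ + Δλ = 33.9 + 4.6759 = 38.5759 pm
p' = h/λ' = 6.6261e-34/3.8576e-11 = 1.7177e-23 kg·m/s

Momentum is a vector; the scattered photon's direction makes angle θ = 158° with the incident direction. The magnitude of the vector change Δp⃗ = p⃗₀ − p⃗' is found from the law of cosines:
|Δp⃗|² = p₀² + p'² − 2p₀p'cos θ
|Δp⃗|² = (1.9546e-23)² + (1.7177e-23)² − 2·1.9546e-23·1.7177e-23·cos(158°)
|Δp⃗| = 3.6051e-23 kg·m/s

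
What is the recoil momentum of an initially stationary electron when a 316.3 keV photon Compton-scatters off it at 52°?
1.3711e-22 kg·m/s

The electron is initially at rest, so by conservation of momentum:
p⃗_e = p⃗₀ − p⃗'  (incident photon momentum minus scattered photon momentum)

Photon momentum magnitudes (p = h/λ = E/c):
λ₀ = hc/E₀ = 3.9198 pm → p₀ = h/λ₀ = 1.6904e-22 kg·m/s
Δλ = λ_C(1 − cos 52°) = 0.9325 pm
λ' = 4.8524 pm → p' = h/λ' = 1.3655e-22 kg·m/s

The scattered photon makes angle θ = 52° with the incident direction, so by the law of cosines:
|p⃗_e|² = p₀² + p'² − 2p₀p'cos θ
|p⃗_e|² = (1.6904e-22)² + (1.3655e-22)² − 2·1.6904e-22·1.3655e-22·cos(52°)
|p⃗_e| = 1.3711e-22 kg·m/s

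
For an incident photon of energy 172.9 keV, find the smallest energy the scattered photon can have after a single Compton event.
103.1184 keV (at θ = 180°)

The scattered photon has minimum energy when its wavelength is maximum, i.e., when the Compton shift Δλ = λ_C(1 − cos θ) is maximum. This occurs at θ = 180° (backscattering), giving Δλ_max = 2λ_C = 4.8526 pm.

Initial wavelength: λ₀ = hc/E₀ = 7.1709 pm
Maximum final wavelength: λ'_max = λ₀ + 2λ_C = 7.1709 + 4.8526 = 12.0235 pm
Minimum final energy: E'_min = hc/λ'_max = 103.1184 keV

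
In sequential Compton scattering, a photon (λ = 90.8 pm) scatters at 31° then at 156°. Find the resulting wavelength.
95.7894 pm

Apply Compton shift twice:

First scattering at θ₁ = 31°:
Δλ₁ = λ_C(1 - cos(31°))
Δλ₁ = 2.4263 × 0.1428
Δλ₁ = 0.3466 pm

After first scattering:
λ₁ = 90.8 + 0.3466 = 91.1466 pm

Second scattering at θ₂ = 156°:
Δλ₂ = λ_C(1 - cos(156°))
Δλ₂ = 2.4263 × 1.9135
Δλ₂ = 4.6429 pm

Final wavelength:
λ₂ = 91.1466 + 4.6429 = 95.7894 pm

Total shift: Δλ_total = 0.3466 + 4.6429 = 4.9894 pm

(Intermediate values are shown rounded; full precision is carried through to the final answer.)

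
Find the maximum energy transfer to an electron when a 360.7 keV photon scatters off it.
211.1402 keV

Maximum energy transfer occurs at θ = 180° (backscattering).

Initial photon: E₀ = 360.7 keV → λ₀ = 3.4373 pm

Maximum Compton shift (at 180°):
Δλ_max = 2λ_C = 2 × 2.4263 = 4.8526 pm

Final wavelength:
λ' = 3.4373 + 4.8526 = 8.2899 pm

Minimum photon energy (maximum energy to electron):
E'_min = hc/λ' = 149.5598 keV

Maximum electron kinetic energy:
K_max = E₀ - E'_min = 360.7000 - 149.5598 = 211.1402 keV

(Intermediate values are shown rounded; full precision is carried through to the final answer.)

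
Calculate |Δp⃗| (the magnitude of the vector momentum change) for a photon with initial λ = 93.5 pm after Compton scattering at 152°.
1.3432e-23 kg·m/s

Photon momentum magnitude is p = h/λ.

Initial momentum:
p₀ = h/λ = 6.6261e-34/9.3500e-11 = 7.0867e-24 kg·m/s

After scattering:
λ' = λ + Δλ = 93.5 + 4.5686 = 98.0686 pm
p' = h/λ' = 6.6261e-34/9.8069e-11 = 6.7566e-24 kg·m/s

Momentum is a vector; the scattered photon's direction makes angle θ = 152° with the incident direction. The magnitude of the vector change Δp⃗ = p⃗₀ − p⃗' is found from the law of cosines:
|Δp⃗|² = p₀² + p'² − 2p₀p'cos θ
|Δp⃗|² = (7.0867e-24)² + (6.7566e-24)² − 2·7.0867e-24·6.7566e-24·cos(152°)
|Δp⃗| = 1.3432e-23 kg·m/s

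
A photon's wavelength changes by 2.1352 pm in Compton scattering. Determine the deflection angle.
83.11°

From the Compton formula Δλ = λ_C(1 - cos θ), we can solve for θ:

cos θ = 1 - Δλ/λ_C

Given:
- Δλ = 2.1352 pm
- λ_C = h/(m_e·c) ≈ 2.42631024 pm

cos θ = 1 - 2.1352/2.42631024
cos θ = 1 - 0.880019
cos θ = 0.119981

θ = arccos(0.119981)
θ = 83.11°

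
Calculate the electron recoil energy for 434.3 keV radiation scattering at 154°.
268.1430 keV

By energy conservation: K_e = E_initial - E_final

First find the scattered photon energy:
Initial wavelength: λ = hc/E = 2.8548 pm
Compton shift: Δλ = λ_C(1 - cos(154°)) = 4.6071 pm
Final wavelength: λ' = 2.8548 + 4.6071 = 7.4619 pm
Final photon energy: E' = hc/λ' = 166.1570 keV

Electron kinetic energy:
K_e = E - E' = 434.3000 - 166.1570 = 268.1430 keV

(Intermediate values are shown rounded; full precision is carried through to the final answer.)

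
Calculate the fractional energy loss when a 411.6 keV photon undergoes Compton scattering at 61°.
0.2933 (or 29.33%)

Calculate initial and final photon energies:

Initial: E₀ = 411.6 keV → λ₀ = 3.0122 pm
Compton shift: Δλ = 1.2500 pm
Final wavelength: λ' = 4.2623 pm
Final energy: E' = 290.8883 keV

Fractional energy loss:
(E₀ - E')/E₀ = (411.6000 - 290.8883)/411.6000
= 120.7117/411.6000
= 0.2933
= 29.33%

(Intermediate values are shown rounded; full precision is carried through to the final answer.)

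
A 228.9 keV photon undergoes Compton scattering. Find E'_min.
120.7347 keV (at θ = 180°)

The scattered photon has minimum energy when its wavelength is maximum, i.e., when the Compton shift Δλ = λ_C(1 − cos θ) is maximum. This occurs at θ = 180° (backscattering), giving Δλ_max = 2λ_C = 4.8526 pm.

Initial wavelength: λ₀ = hc/E₀ = 5.4165 pm
Maximum final wavelength: λ'_max = λ₀ + 2λ_C = 5.4165 + 4.8526 = 10.2691 pm
Minimum final energy: E'_min = hc/λ'_max = 120.7347 keV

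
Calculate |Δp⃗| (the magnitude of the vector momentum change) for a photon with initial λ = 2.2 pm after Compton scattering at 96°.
3.4307e-22 kg·m/s

Photon momentum magnitude is p = h/λ.

Initial momentum:
p₀ = h/λ = 6.6261e-34/2.2000e-12 = 3.0119e-22 kg·m/s

After scattering:
λ' = λ + Δλ = 2.2 + 2.6799 = 4.8799 pm
p' = h/λ' = 6.6261e-34/4.8799e-12 = 1.3578e-22 kg·m/s

Momentum is a vector; the scattered photon's direction makes angle θ = 96° with the incident direction. The magnitude of the vector change Δp⃗ = p⃗₀ − p⃗' is found from the law of cosines:
|Δp⃗|² = p₀² + p'² − 2p₀p'cos θ
|Δp⃗|² = (3.0119e-22)² + (1.3578e-22)² − 2·3.0119e-22·1.3578e-22·cos(96°)
|Δp⃗| = 3.4307e-22 kg·m/s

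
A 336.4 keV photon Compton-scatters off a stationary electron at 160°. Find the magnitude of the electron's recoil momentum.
2.5541e-22 kg·m/s

The electron is initially at rest, so by conservation of momentum:
p⃗_e = p⃗₀ − p⃗'  (incident photon momentum minus scattered photon momentum)

Photon momentum magnitudes (p = h/λ = E/c):
λ₀ = hc/E₀ = 3.6856 pm → p₀ = h/λ₀ = 1.7978e-22 kg·m/s
Δλ = λ_C(1 − cos 160°) = 4.7063 pm
λ' = 8.3919 pm → p' = h/λ' = 7.8958e-23 kg·m/s

The scattered photon makes angle θ = 160° with the incident direction, so by the law of cosines:
|p⃗_e|² = p₀² + p'² − 2p₀p'cos θ
|p⃗_e|² = (1.7978e-22)² + (7.8958e-23)² − 2·1.7978e-22·7.8958e-23·cos(160°)
|p⃗_e| = 2.5541e-22 kg·m/s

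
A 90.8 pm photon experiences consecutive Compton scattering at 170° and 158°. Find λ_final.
100.2917 pm

Apply Compton shift twice:

First scattering at θ₁ = 170°:
Δλ₁ = λ_C(1 - cos(170°))
Δλ₁ = 2.4263 × 1.9848
Δλ₁ = 4.8158 pm

After first scattering:
λ₁ = 90.8 + 4.8158 = 95.6158 pm

Second scattering at θ₂ = 158°:
Δλ₂ = λ_C(1 - cos(158°))
Δλ₂ = 2.4263 × 1.9272
Δλ₂ = 4.6759 pm

Final wavelength:
λ₂ = 95.6158 + 4.6759 = 100.2917 pm

Total shift: Δλ_total = 4.8158 + 4.6759 = 9.4917 pm

(Intermediate values are shown rounded; full precision is carried through to the final answer.)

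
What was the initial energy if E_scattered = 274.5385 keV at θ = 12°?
277.8000 keV

Convert final energy to wavelength (hc ≈ 1239.842 keV·pm):
λ' = hc/E' = 1239.842 / 274.5385 = 4.5161 pm

Calculate the Compton shift:
Δλ = λ_C(1 - cos(12°))
Δλ = 2.4263 × (1 - cos(12°))
Δλ = 0.0530 pm

Initial wavelength:
λ = λ' - Δλ = 4.5161 - 0.0530 = 4.4631 pm

Initial energy:
E = hc/λ = 1239.842 / 4.4631 = 277.8000 keV

(Intermediate values are shown rounded; full precision is carried through to the final answer.)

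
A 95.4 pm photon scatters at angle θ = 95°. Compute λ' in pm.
98.0378 pm

Using the Compton scattering formula:
λ' = λ + Δλ = λ + λ_C(1 - cos θ)

Given:
- Initial wavelength λ = 95.4 pm
- Scattering angle θ = 95°
- Compton wavelength λ_C ≈ 2.4263 pm

Calculate the shift:
Δλ = 2.4263 × (1 - cos(95°))
Δλ = 2.4263 × 1.0872
Δλ = 2.6378 pm

Final wavelength:
λ' = 95.4 + 2.6378 = 98.0378 pm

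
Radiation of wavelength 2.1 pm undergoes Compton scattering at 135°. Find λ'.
6.2420 pm

Using the Compton formula: λ' = λ + λ_C(1 − cos θ)

For θ = 135°, cos θ = -√2/2 (exact) ≈ -0.7071, so:
1 − cos 135° = 1 − (-√2/2) ≈ 1.7071

Δλ = λ_C × 1.7071 = 2.4263 × 1.7071 = 4.1420 pm

λ' = 2.1 + 4.1420 = 6.2420 pm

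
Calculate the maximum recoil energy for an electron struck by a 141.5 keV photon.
50.4339 keV

Maximum energy transfer occurs at θ = 180° (backscattering).

Initial photon: E₀ = 141.5 keV → λ₀ = 8.7621 pm

Maximum Compton shift (at 180°):
Δλ_max = 2λ_C = 2 × 2.4263 = 4.8526 pm

Final wavelength:
λ' = 8.7621 + 4.8526 = 13.6148 pm

Minimum photon energy (maximum energy to electron):
E'_min = hc/λ' = 91.0661 keV

Maximum electron kinetic energy:
K_max = E₀ - E'_min = 141.5000 - 91.0661 = 50.4339 keV

(Intermediate values are shown rounded; full precision is carried through to the final answer.)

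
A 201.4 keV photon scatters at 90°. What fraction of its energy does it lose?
0.2827 (or 28.27%)

Calculate initial and final photon energies:

Initial: E₀ = 201.4 keV → λ₀ = 6.1561 pm
Compton shift: Δλ = 2.4263 pm
Final wavelength: λ' = 8.5824 pm
Final energy: E' = 144.4629 keV

Fractional energy loss:
(E₀ - E')/E₀ = (201.4000 - 144.4629)/201.4000
= 56.9371/201.4000
= 0.2827
= 28.27%

(Intermediate values are shown rounded; full precision is carried through to the final answer.)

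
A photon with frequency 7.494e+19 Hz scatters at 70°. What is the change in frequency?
2.138e+19 Hz (decrease)

Convert frequency to wavelength (c = 299792458 m/s):
λ₀ = c/f₀ = 299792458/7.494e+19 = 4.0004331e-12 m = 4.0004 pm

Calculate Compton shift:
Δλ = λ_C(1 - cos(70°)) = 1.5965 pm

Final wavelength:
λ' = λ₀ + Δλ = 4.0004 + 1.5965 = 5.5969 pm

Final frequency:
f' = c/λ' = 299792458/5.5968964e-12 = 5.3564054e+19 Hz

Frequency shift (decrease):
Δf = f₀ - f' = 7.494e+19 - 5.3564054e+19 = 2.138e+19 Hz

(Intermediate values are shown rounded; full precision is carried through to the final answer.)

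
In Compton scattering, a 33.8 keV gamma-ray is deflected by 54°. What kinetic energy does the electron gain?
0.8971 keV

By energy conservation: K_e = E_initial - E_final

First find the scattered photon energy:
Initial wavelength: λ = hc/E = 36.6817 pm
Compton shift: Δλ = λ_C(1 - cos(54°)) = 1.0002 pm
Final wavelength: λ' = 36.6817 + 1.0002 = 37.6819 pm
Final photon energy: E' = hc/λ' = 32.9029 keV

Electron kinetic energy:
K_e = E - E' = 33.8000 - 32.9029 = 0.8971 keV

(Intermediate values are shown rounded; full precision is carried through to the final answer.)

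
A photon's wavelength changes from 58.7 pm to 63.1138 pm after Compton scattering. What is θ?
145.00°

First find the wavelength shift:
Δλ = λ' - λ = 63.1138 - 58.7 = 4.4138 pm

Using Δλ = λ_C(1 - cos θ), with λ_C = h/(m_e·c) ≈ 2.42631024 pm:
cos θ = 1 - Δλ/λ_C
cos θ = 1 - 4.4138/2.42631024
cos θ = -0.819141

θ = arccos(-0.819141)
θ = 145.00°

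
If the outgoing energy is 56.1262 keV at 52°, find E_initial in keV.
58.6000 keV

Convert final energy to wavelength (hc ≈ 1239.842 keV·pm):
λ' = hc/E' = 1239.842 / 56.1262 = 22.0903 pm

Calculate the Compton shift:
Δλ = λ_C(1 - cos(52°))
Δλ = 2.4263 × (1 - cos(52°))
Δλ = 0.9325 pm

Initial wavelength:
λ = λ' - Δλ = 22.0903 - 0.9325 = 21.1577 pm

Initial energy:
E = hc/λ = 1239.842 / 21.1577 = 58.6000 keV

(Intermediate values are shown rounded; full precision is carried through to the final answer.)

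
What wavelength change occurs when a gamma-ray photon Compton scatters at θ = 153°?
4.5882 pm

Using the Compton scattering formula:
Δλ = λ_C(1 - cos θ)

where λ_C = h/(m_e·c) ≈ 2.4263 pm is the Compton wavelength of an electron.

For θ = 153°:
cos(153°) = -0.8910
1 - cos(153°) = 1.8910

Δλ = 2.4263 × 1.8910
Δλ = 4.5882 pm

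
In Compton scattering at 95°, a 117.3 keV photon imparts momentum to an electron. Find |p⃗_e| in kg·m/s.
8.3636e-23 kg·m/s

The electron is initially at rest, so by conservation of momentum:
p⃗_e = p⃗₀ − p⃗'  (incident photon momentum minus scattered photon momentum)

Photon momentum magnitudes (p = h/λ = E/c):
λ₀ = hc/E₀ = 10.5698 pm → p₀ = h/λ₀ = 6.2688e-23 kg·m/s
Δλ = λ_C(1 − cos 95°) = 2.6378 pm
λ' = 13.2076 pm → p' = h/λ' = 5.0169e-23 kg·m/s

The scattered photon makes angle θ = 95° with the incident direction, so by the law of cosines:
|p⃗_e|² = p₀² + p'² − 2p₀p'cos θ
|p⃗_e|² = (6.2688e-23)² + (5.0169e-23)² − 2·6.2688e-23·5.0169e-23·cos(95°)
|p⃗_e| = 8.3636e-23 kg·m/s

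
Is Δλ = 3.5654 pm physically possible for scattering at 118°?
Yes, consistent

Calculate the expected shift for θ = 118°:

Δλ_expected = λ_C(1 - cos(118°))
Δλ_expected = 2.4263 × (1 - cos(118°))
Δλ_expected = 2.4263 × 1.4695
Δλ_expected = 3.5654 pm

Given shift: 3.5654 pm
Expected shift: 3.5654 pm
Difference: 0.0000 pm

The values match. This is consistent with Compton scattering at the stated angle.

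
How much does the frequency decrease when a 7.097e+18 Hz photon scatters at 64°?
2.218e+17 Hz (decrease)

Convert frequency to wavelength (c = 299792458 m/s):
λ₀ = c/f₀ = 299792458/7.097e+18 = 4.2242139e-11 m = 42.2421 pm

Calculate Compton shift:
Δλ = λ_C(1 - cos(64°)) = 1.3627 pm

Final wavelength:
λ' = λ₀ + Δλ = 42.2421 + 1.3627 = 43.6048 pm

Final frequency:
f' = c/λ' = 299792458/4.3604824e-11 = 6.8752130e+18 Hz

Frequency shift (decrease):
Δf = f₀ - f' = 7.097e+18 - 6.8752130e+18 = 2.218e+17 Hz

(Intermediate values are shown rounded; full precision is carried through to the final answer.)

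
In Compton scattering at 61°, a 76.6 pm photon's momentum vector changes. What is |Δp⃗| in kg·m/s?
8.7110e-24 kg·m/s

Photon momentum magnitude is p = h/λ.

Initial momentum:
p₀ = h/λ = 6.6261e-34/7.6600e-11 = 8.6502e-24 kg·m/s

After scattering:
λ' = λ + Δλ = 76.6 + 1.2500 = 77.8500 pm
p' = h/λ' = 6.6261e-34/7.7850e-11 = 8.5113e-24 kg·m/s

Momentum is a vector; the scattered photon's direction makes angle θ = 61° with the incident direction. The magnitude of the vector change Δp⃗ = p⃗₀ − p⃗' is found from the law of cosines:
|Δp⃗|² = p₀² + p'² − 2p₀p'cos θ
|Δp⃗|² = (8.6502e-24)² + (8.5113e-24)² − 2·8.6502e-24·8.5113e-24·cos(61°)
|Δp⃗| = 8.7110e-24 kg·m/s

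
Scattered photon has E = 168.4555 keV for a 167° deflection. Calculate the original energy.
482.4997 keV

Convert final energy to wavelength (hc ≈ 1239.842 keV·pm):
λ' = hc/E' = 1239.842 / 168.4555 = 7.3601 pm

Calculate the Compton shift:
Δλ = λ_C(1 - cos(167°))
Δλ = 2.4263 × (1 - cos(167°))
Δλ = 4.7904 pm

Initial wavelength:
λ = λ' - Δλ = 7.3601 - 4.7904 = 2.5696 pm

Initial energy:
E = hc/λ = 1239.842 / 2.5696 = 482.4997 keV

(Intermediate values are shown rounded; full precision is carried through to the final answer.)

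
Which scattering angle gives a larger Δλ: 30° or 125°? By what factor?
125° produces the larger shift by a factor of 11.745

Calculate both shifts using Δλ = λ_C(1 - cos θ):

For θ₁ = 30°:
Δλ₁ = 2.4263 × (1 - cos(30°))
Δλ₁ = 2.4263 × 0.1340
Δλ₁ = 0.3251 pm

For θ₂ = 125°:
Δλ₂ = 2.4263 × (1 - cos(125°))
Δλ₂ = 2.4263 × 1.5736
Δλ₂ = 3.8180 pm

The 125° angle produces the larger shift.
Ratio: 3.8180/0.3251 = 11.745

(Intermediate values are shown rounded; full precision is carried through to the final answer.)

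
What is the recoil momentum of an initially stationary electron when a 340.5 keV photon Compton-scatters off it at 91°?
2.1346e-22 kg·m/s

The electron is initially at rest, so by conservation of momentum:
p⃗_e = p⃗₀ − p⃗'  (incident photon momentum minus scattered photon momentum)

Photon momentum magnitudes (p = h/λ = E/c):
λ₀ = hc/E₀ = 3.6412 pm → p₀ = h/λ₀ = 1.8197e-22 kg·m/s
Δλ = λ_C(1 − cos 91°) = 2.4687 pm
λ' = 6.1099 pm → p' = h/λ' = 1.0845e-22 kg·m/s

The scattered photon makes angle θ = 91° with the incident direction, so by the law of cosines:
|p⃗_e|² = p₀² + p'² − 2p₀p'cos θ
|p⃗_e|² = (1.8197e-22)² + (1.0845e-22)² − 2·1.8197e-22·1.0845e-22·cos(91°)
|p⃗_e| = 2.1346e-22 kg·m/s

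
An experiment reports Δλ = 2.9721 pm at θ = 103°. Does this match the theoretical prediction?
Yes, consistent

Calculate the expected shift for θ = 103°:

Δλ_expected = λ_C(1 - cos(103°))
Δλ_expected = 2.4263 × (1 - cos(103°))
Δλ_expected = 2.4263 × 1.2250
Δλ_expected = 2.9721 pm

Given shift: 2.9721 pm
Expected shift: 2.9721 pm
Difference: 0.0000 pm

The values match. This is consistent with Compton scattering at the stated angle.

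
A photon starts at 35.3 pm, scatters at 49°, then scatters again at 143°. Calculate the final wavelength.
40.4986 pm

Apply Compton shift twice:

First scattering at θ₁ = 49°:
Δλ₁ = λ_C(1 - cos(49°))
Δλ₁ = 2.4263 × 0.3439
Δλ₁ = 0.8345 pm

After first scattering:
λ₁ = 35.3 + 0.8345 = 36.1345 pm

Second scattering at θ₂ = 143°:
Δλ₂ = λ_C(1 - cos(143°))
Δλ₂ = 2.4263 × 1.7986
Δλ₂ = 4.3640 pm

Final wavelength:
λ₂ = 36.1345 + 4.3640 = 40.4986 pm

Total shift: Δλ_total = 0.8345 + 4.3640 = 5.1986 pm

(Intermediate values are shown rounded; full precision is carried through to the final answer.)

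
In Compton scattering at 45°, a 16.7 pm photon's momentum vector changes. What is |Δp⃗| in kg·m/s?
2.9785e-23 kg·m/s

Photon momentum magnitude is p = h/λ.

Initial momentum:
p₀ = h/λ = 6.6261e-34/1.6700e-11 = 3.9677e-23 kg·m/s

After scattering:
λ' = λ + Δλ = 16.7 + 0.7106 = 17.4106 pm
p' = h/λ' = 6.6261e-34/1.7411e-11 = 3.8058e-23 kg·m/s

Momentum is a vector; the scattered photon's direction makes angle θ = 45° with the incident direction. The magnitude of the vector change Δp⃗ = p⃗₀ − p⃗' is found from the law of cosines:
|Δp⃗|² = p₀² + p'² − 2p₀p'cos θ
|Δp⃗|² = (3.9677e-23)² + (3.8058e-23)² − 2·3.9677e-23·3.8058e-23·cos(45°)
|Δp⃗| = 2.9785e-23 kg·m/s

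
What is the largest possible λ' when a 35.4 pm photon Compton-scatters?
40.2526 pm (at θ = 180°)

The Compton shift is Δλ = λ_C(1 − cos θ).

Since cos θ ranges from −1 to 1, the factor (1 − cos θ) ranges from 0 to 2; the maximum shift occurs at θ = 180° (backscattering):
Δλ_max = 2λ_C = 2 × 2.4263 pm = 4.8526 pm

Maximum scattered wavelength:
λ'_max = λ₀ + Δλ_max = 35.4 + 4.8526 = 40.2526 pm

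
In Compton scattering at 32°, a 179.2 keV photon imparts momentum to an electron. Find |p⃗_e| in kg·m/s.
5.1670e-23 kg·m/s

The electron is initially at rest, so by conservation of momentum:
p⃗_e = p⃗₀ − p⃗'  (incident photon momentum minus scattered photon momentum)

Photon momentum magnitudes (p = h/λ = E/c):
λ₀ = hc/E₀ = 6.9188 pm → p₀ = h/λ₀ = 9.5770e-23 kg·m/s
Δλ = λ_C(1 − cos 32°) = 0.3687 pm
λ' = 7.2874 pm → p' = h/λ' = 9.0924e-23 kg·m/s

The scattered photon makes angle θ = 32° with the incident direction, so by the law of cosines:
|p⃗_e|² = p₀² + p'² − 2p₀p'cos θ
|p⃗_e|² = (9.5770e-23)² + (9.0924e-23)² − 2·9.5770e-23·9.0924e-23·cos(32°)
|p⃗_e| = 5.1670e-23 kg·m/s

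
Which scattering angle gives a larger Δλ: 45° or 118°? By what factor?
118° produces the larger shift by a factor of 5.017

Calculate both shifts using Δλ = λ_C(1 - cos θ):

For θ₁ = 45°:
Δλ₁ = 2.4263 × (1 - cos(45°))
Δλ₁ = 2.4263 × 0.2929
Δλ₁ = 0.7106 pm

For θ₂ = 118°:
Δλ₂ = 2.4263 × (1 - cos(118°))
Δλ₂ = 2.4263 × 1.4695
Δλ₂ = 3.5654 pm

The 118° angle produces the larger shift.
Ratio: 3.5654/0.7106 = 5.017

(Intermediate values are shown rounded; full precision is carried through to the final answer.)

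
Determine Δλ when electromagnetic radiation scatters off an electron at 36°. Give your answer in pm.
0.4634 pm

Using the Compton scattering formula:
Δλ = λ_C(1 - cos θ)

where λ_C = h/(m_e·c) ≈ 2.4263 pm is the Compton wavelength of an electron.

For θ = 36°:
cos(36°) = 0.8090
1 - cos(36°) = 0.1910

Δλ = 2.4263 × 0.1910
Δλ = 0.4634 pm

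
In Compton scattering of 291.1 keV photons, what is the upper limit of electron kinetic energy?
155.0298 keV

Maximum energy transfer occurs at θ = 180° (backscattering).

Initial photon: E₀ = 291.1 keV → λ₀ = 4.2592 pm

Maximum Compton shift (at 180°):
Δλ_max = 2λ_C = 2 × 2.4263 = 4.8526 pm

Final wavelength:
λ' = 4.2592 + 4.8526 = 9.1118 pm

Minimum photon energy (maximum energy to electron):
E'_min = hc/λ' = 136.0702 keV

Maximum electron kinetic energy:
K_max = E₀ - E'_min = 291.1000 - 136.0702 = 155.0298 keV

(Intermediate values are shown rounded; full precision is carried through to the final answer.)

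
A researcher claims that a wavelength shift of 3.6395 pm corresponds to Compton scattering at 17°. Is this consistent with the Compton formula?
No, inconsistent

Calculate the expected shift for θ = 17°:

Δλ_expected = λ_C(1 - cos(17°))
Δλ_expected = 2.4263 × (1 - cos(17°))
Δλ_expected = 2.4263 × 0.0437
Δλ_expected = 0.1060 pm

Given shift: 3.6395 pm
Expected shift: 0.1060 pm
Difference: 3.5334 pm

The values do not match. The given shift corresponds to θ ≈ 120.0°, not 17°.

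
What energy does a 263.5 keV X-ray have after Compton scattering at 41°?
233.9133 keV

First convert energy to wavelength:
λ = hc/E, with hc ≈ 1239.842 keV·pm (i.e. 1239.842 eV·nm)

For E = 263.5 keV = 263500 eV:
λ = 1239.842 keV·pm / 263.5 keV
λ = 4.7053 pm

Calculate the Compton shift:
Δλ = λ_C(1 - cos(41°)) = 2.4263 × 0.2453
Δλ = 0.5952 pm

Final wavelength:
λ' = 4.7053 + 0.5952 = 5.3004 pm

Final energy:
E' = hc/λ' = 1239.842 / 5.3004 = 233.9133 keV

(Intermediate values are shown rounded; full precision is carried through to the final answer.)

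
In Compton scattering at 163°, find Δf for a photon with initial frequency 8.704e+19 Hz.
5.044e+19 Hz (decrease)

Convert frequency to wavelength (c = 299792458 m/s):
λ₀ = c/f₀ = 299792458/8.704e+19 = 3.4443067e-12 m = 3.4443 pm

Calculate Compton shift:
Δλ = λ_C(1 - cos(163°)) = 4.7466 pm

Final wavelength:
λ' = λ₀ + Δλ = 3.4443 + 4.7466 = 8.1909 pm

Final frequency:
f' = c/λ' = 299792458/8.1909090e-12 = 3.6600634e+19 Hz

Frequency shift (decrease):
Δf = f₀ - f' = 8.704e+19 - 3.6600634e+19 = 5.044e+19 Hz

(Intermediate values are shown rounded; full precision is carried through to the final answer.)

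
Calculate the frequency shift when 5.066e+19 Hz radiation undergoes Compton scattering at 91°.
1.491e+19 Hz (decrease)

Convert frequency to wavelength (c = 299792458 m/s):
λ₀ = c/f₀ = 299792458/5.066e+19 = 5.9177351e-12 m = 5.9177 pm

Calculate Compton shift:
Δλ = λ_C(1 - cos(91°)) = 2.4687 pm

Final wavelength:
λ' = λ₀ + Δλ = 5.9177 + 2.4687 = 8.3864 pm

Final frequency:
f' = c/λ' = 299792458/8.3863902e-12 = 3.5747497e+19 Hz

Frequency shift (decrease):
Δf = f₀ - f' = 5.066e+19 - 3.5747497e+19 = 1.491e+19 Hz

(Intermediate values are shown rounded; full precision is carried through to the final answer.)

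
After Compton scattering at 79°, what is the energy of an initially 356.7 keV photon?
227.9450 keV

First convert energy to wavelength:
λ = hc/E, with hc ≈ 1239.842 keV·pm (i.e. 1239.842 eV·nm)

For E = 356.7 keV = 356700 eV:
λ = 1239.842 keV·pm / 356.7 keV
λ = 3.4759 pm

Calculate the Compton shift:
Δλ = λ_C(1 - cos(79°)) = 2.4263 × 0.8092
Δλ = 1.9633 pm

Final wavelength:
λ' = 3.4759 + 1.9633 = 5.4392 pm

Final energy:
E' = hc/λ' = 1239.842 / 5.4392 = 227.9450 keV

(Intermediate values are shown rounded; full precision is carried through to the final answer.)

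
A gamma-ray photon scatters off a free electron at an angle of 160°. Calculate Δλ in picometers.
4.7063 pm

Using the Compton scattering formula:
Δλ = λ_C(1 - cos θ)

where λ_C = h/(m_e·c) ≈ 2.4263 pm is the Compton wavelength of an electron.

For θ = 160°:
cos(160°) = -0.9397
1 - cos(160°) = 1.9397

Δλ = 2.4263 × 1.9397
Δλ = 4.7063 pm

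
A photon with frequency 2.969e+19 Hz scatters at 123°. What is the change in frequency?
8.037e+18 Hz (decrease)

Convert frequency to wavelength (c = 299792458 m/s):
λ₀ = c/f₀ = 299792458/2.969e+19 = 1.0097422e-11 m = 10.0974 pm

Calculate Compton shift:
Δλ = λ_C(1 - cos(123°)) = 3.7478 pm

Final wavelength:
λ' = λ₀ + Δλ = 10.0974 + 3.7478 = 13.8452 pm

Final frequency:
f' = c/λ' = 299792458/1.3845195e-11 = 2.1653176e+19 Hz

Frequency shift (decrease):
Δf = f₀ - f' = 2.969e+19 - 2.1653176e+19 = 8.037e+18 Hz

(Intermediate values are shown rounded; full precision is carried through to the final answer.)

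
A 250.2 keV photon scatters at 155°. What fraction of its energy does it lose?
0.4828 (or 48.28%)

Calculate initial and final photon energies:

Initial: E₀ = 250.2 keV → λ₀ = 4.9554 pm
Compton shift: Δλ = 4.6253 pm
Final wavelength: λ' = 9.5807 pm
Final energy: E' = 129.4104 keV

Fractional energy loss:
(E₀ - E')/E₀ = (250.2000 - 129.4104)/250.2000
= 120.7896/250.2000
= 0.4828
= 48.28%

(Intermediate values are shown rounded; full precision is carried through to the final answer.)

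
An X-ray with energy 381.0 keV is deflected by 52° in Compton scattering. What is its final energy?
296.1380 keV

First convert energy to wavelength:
λ = hc/E, with hc ≈ 1239.842 keV·pm (i.e. 1239.842 eV·nm)

For E = 381.0 keV = 381000 eV:
λ = 1239.842 keV·pm / 381.0 keV
λ = 3.2542 pm

Calculate the Compton shift:
Δλ = λ_C(1 - cos(52°)) = 2.4263 × 0.3843
Δλ = 0.9325 pm

Final wavelength:
λ' = 3.2542 + 0.9325 = 4.1867 pm

Final energy:
E' = hc/λ' = 1239.842 / 4.1867 = 296.1380 keV

(Intermediate values are shown rounded; full precision is carried through to the final answer.)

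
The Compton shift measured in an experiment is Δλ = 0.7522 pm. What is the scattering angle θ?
46.37°

From the Compton formula Δλ = λ_C(1 - cos θ), we can solve for θ:

cos θ = 1 - Δλ/λ_C

Given:
- Δλ = 0.7522 pm
- λ_C = h/(m_e·c) ≈ 2.42631024 pm

cos θ = 1 - 0.7522/2.42631024
cos θ = 1 - 0.310018
cos θ = 0.689982

θ = arccos(0.689982)
θ = 46.37°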